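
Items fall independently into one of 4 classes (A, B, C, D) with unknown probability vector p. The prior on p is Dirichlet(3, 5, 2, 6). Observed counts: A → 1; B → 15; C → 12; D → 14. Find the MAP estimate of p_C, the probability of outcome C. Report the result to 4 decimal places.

MAP estimate of p_C = 0.2407

The posterior is Dirichlet(αᵢ + nᵢ) = Dirichlet(4, 20, 14, 20).
For a Dirichlet(a₁,…,a_K) with all aᵢ > 1, the mode has j-th component (aⱼ − 1)/(Σaᵢ − K).
Here Σaᵢ = 58 and K = 4, so p_C = (14 − 1)/(58 − 4) = 13/54 ≈ 0.2407.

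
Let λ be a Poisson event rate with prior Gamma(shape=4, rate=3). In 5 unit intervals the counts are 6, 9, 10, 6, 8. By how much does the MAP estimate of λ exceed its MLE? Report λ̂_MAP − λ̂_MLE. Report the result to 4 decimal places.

MAP − MLE = -2.5500

Σxᵢ = 39. Posterior is Gamma(43, 8); MAP = (43−1)/8 = 42/8 ≈ 5.25000.
MLE = x̄ = 39/5 ≈ 7.80000.
Difference = 42/8 − 39/5 = -51/20 ≈ -2.5500.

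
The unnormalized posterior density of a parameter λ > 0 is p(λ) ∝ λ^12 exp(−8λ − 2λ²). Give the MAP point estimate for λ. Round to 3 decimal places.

λ̂_MAP = 1.000

ℓ'(λ) = 12/λ − 8 − 4λ. Setting this to zero and multiplying by λ: 4λ² + 8λ − 12 = 0.
λ = (−8 + √(8² + 4·4·12)) / (2·4) = (−8 + √256) / 8 = (−8 + 16)/8 = 1.
ℓ''(λ) = −12/λ² − 4 < 0, confirming a maximum.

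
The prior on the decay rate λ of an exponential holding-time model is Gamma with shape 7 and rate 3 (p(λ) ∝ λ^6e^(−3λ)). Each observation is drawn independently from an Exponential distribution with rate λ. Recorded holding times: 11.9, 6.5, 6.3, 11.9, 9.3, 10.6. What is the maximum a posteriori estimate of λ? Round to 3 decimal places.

The Exponential(rate=λ) likelihood is ∝ λ^n e^(−λΣtᵢ). Here n = 6 and Σtᵢ = 11.9 + 6.5 + 6.3 + 11.9 + 9.3 + 10.6 = 56.5.
Posterior ∝ λ^6e^(−3λ) · λ^6e^(−56.5λ) = λ^12e^(−59.5λ), i.e. Gamma(13, 59.5).
Mode = (a−1)/b = 12/59.5 ≈ 0.202.

λ̂_MAP = 0.202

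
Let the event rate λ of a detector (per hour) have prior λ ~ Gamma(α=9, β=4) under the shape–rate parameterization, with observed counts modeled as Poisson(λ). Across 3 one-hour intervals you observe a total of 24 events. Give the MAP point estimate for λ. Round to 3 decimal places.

λ̂_MAP = 4.571

Σxᵢ = 24, n = 3.
Posterior ∝ λ^8e^(−4λ) · λ^24e^(−3λ) = λ^32e^(−7λ), i.e. Gamma(shape=33, rate=7).
The mode of a Gamma(a, b) with a ≥ 1 (shape–rate) is (a−1)/b = 32/7 ≈ 4.571.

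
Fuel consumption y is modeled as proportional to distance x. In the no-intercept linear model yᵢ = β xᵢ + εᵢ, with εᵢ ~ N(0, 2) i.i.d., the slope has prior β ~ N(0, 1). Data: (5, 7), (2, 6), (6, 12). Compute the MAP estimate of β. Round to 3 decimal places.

log p(β | y) = −Σ(yᵢ − βxᵢ)²/(2·2) − β²/(2·1) + const.
Setting the derivative to zero: Σxᵢ(yᵢ − βxᵢ)/2 − β/1 = 0, so β = Σxᵢyᵢ / (Σxᵢ² + σ²/τ²).
Σxᵢyᵢ = 5·7 + 2·6 + 6·12 = 119; Σxᵢ² = 65; σ²/τ² = 2.
β̂_MAP = 119 / (65 + 2) = 119/67 ≈ 1.776.

β̂_MAP = 1.776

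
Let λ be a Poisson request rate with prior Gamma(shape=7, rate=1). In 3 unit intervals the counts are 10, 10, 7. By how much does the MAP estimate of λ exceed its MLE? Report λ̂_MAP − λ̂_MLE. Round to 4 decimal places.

MAP − MLE = -0.7500

Σxᵢ = 27. Posterior is Gamma(34, 4); MAP = (34−1)/4 = 33/4 ≈ 8.25000.
MLE = x̄ = 27/3 ≈ 9.00000.
Difference = 33/4 − 27/3 = -3/4 ≈ -0.7500.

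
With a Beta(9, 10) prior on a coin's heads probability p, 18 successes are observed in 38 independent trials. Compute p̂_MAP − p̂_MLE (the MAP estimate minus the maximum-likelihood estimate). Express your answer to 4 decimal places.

MAP − MLE = -0.0010

Posterior is Beta(27, 30); MAP = (27−1)/(57−2) = 26/55 ≈ 0.47273.
MLE ignores the prior: p̂_MLE = k/n = 18/38 ≈ 0.47368.
Difference = 26/55 − 18/38 = -1/1045 ≈ -0.0010.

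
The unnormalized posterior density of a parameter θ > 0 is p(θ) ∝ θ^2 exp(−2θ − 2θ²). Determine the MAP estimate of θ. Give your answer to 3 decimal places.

θ̂_MAP = 0.500

ℓ'(θ) = 2/θ − 2 − 4θ. Setting this to zero and multiplying by θ: 4θ² + 2θ − 2 = 0.
θ = (−2 + √(2² + 4·4·2)) / (2·4) = (−2 + √36) / 8 = (−2 + 6)/8 = 1/2.
ℓ''(θ) = −2/θ² − 4 < 0, confirming a maximum.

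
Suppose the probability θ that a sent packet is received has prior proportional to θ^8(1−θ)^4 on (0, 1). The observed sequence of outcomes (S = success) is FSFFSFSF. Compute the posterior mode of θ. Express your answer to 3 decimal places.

The prior density ∝ θ^8(1−θ)^4 is the kernel of Beta(9, 5).
Data: 3 successes in 8 trials (from the sequence). The binomial likelihood contributes θ^3(1−θ)^5, so the posterior is Beta(9+3, 5+5) = Beta(12, 10).
For Beta(a, b) with a, b > 1 the mode is (a−1)/(a+b−2) = 11/20 ≈ 0.550.

θ̂_MAP = 0.550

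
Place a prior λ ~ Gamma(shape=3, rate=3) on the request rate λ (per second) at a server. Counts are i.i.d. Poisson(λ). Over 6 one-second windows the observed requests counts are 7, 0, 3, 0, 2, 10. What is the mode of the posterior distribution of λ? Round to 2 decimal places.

λ̂_MAP = 2.67

Σxᵢ = 7+0+3+0+2+10 = 22, with n = 6.
Posterior ∝ λ^2e^(−3λ) · λ^22e^(−6λ) = λ^24e^(−9λ), i.e. Gamma(shape=25, rate=9).
The mode of a Gamma(a, b) with a ≥ 1 (shape–rate) is (a−1)/b = 24/9 ≈ 2.67.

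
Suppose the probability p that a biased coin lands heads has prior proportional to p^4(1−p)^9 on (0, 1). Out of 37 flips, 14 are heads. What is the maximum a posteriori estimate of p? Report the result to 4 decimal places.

The prior density ∝ p^4(1−p)^9 is the kernel of Beta(5, 10).
Data: 14 successes in 37 trials. The binomial likelihood contributes p^14(1−p)^23, so the posterior is Beta(5+14, 10+23) = Beta(19, 33).
For Beta(a, b) with a, b > 1 the mode is (a−1)/(a+b−2) = 18/50 ≈ 0.3600.

p̂_MAP = 0.3600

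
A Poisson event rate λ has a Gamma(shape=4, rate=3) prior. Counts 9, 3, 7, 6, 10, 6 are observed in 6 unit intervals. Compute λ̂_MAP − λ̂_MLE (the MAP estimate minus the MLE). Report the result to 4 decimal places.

MAP − MLE = -1.9444

Σxᵢ = 41. Posterior is Gamma(45, 9); MAP = (45−1)/9 = 44/9 ≈ 4.88889.
MLE = x̄ = 41/6 ≈ 6.83333.
Difference = 44/9 − 41/6 = -35/18 ≈ -1.9444.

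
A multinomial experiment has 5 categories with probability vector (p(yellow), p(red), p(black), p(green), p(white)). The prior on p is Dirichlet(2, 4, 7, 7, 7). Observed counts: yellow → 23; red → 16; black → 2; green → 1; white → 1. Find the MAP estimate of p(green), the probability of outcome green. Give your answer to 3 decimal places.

The posterior is Dirichlet(αᵢ + nᵢ) = Dirichlet(25, 20, 9, 8, 8).
For a Dirichlet(a₁,…,a_K) with all aᵢ > 1, the mode has j-th component (aⱼ − 1)/(Σaᵢ − K).
Here Σaᵢ = 70 and K = 5, so p(green) = (8 − 1)/(70 − 5) = 7/65 ≈ 0.108.

MAP estimate of p(green) = 0.108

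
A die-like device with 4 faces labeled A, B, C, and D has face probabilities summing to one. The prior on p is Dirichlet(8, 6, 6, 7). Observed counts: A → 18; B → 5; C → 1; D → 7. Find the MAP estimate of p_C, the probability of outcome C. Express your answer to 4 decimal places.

The posterior is Dirichlet(αᵢ + nᵢ) = Dirichlet(26, 11, 7, 14).
For a Dirichlet(a₁,…,a_K) with all aᵢ > 1, the mode has j-th component (aⱼ − 1)/(Σaᵢ − K).
Here Σaᵢ = 58 and K = 4, so p_C = (7 − 1)/(58 − 4) = 6/54 ≈ 0.1111.

MAP estimate of p_C = 0.1111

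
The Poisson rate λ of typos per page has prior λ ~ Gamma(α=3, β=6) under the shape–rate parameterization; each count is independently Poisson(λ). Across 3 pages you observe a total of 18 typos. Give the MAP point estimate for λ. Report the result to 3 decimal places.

λ̂_MAP = 2.222

Σxᵢ = 18, n = 3.
Posterior ∝ λ^2e^(−6λ) · λ^18e^(−3λ) = λ^20e^(−9λ), i.e. Gamma(shape=21, rate=9).
The mode of a Gamma(a, b) with a ≥ 1 (shape–rate) is (a−1)/b = 20/9 ≈ 2.222.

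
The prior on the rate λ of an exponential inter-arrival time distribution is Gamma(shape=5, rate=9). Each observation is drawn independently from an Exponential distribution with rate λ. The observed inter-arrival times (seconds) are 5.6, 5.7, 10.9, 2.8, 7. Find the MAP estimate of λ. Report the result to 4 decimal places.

λ̂_MAP = 0.2195

The Exponential(rate=λ) likelihood is ∝ λ^n e^(−λΣtᵢ). Here n = 5 and Σtᵢ = 5.6 + 5.7 + 10.9 + 2.8 + 7 = 32.
Posterior ∝ λ^4e^(−9λ) · λ^5e^(−32λ) = λ^9e^(−41λ), i.e. Gamma(10, 41).
Mode = (a−1)/b = 9/41 ≈ 0.2195.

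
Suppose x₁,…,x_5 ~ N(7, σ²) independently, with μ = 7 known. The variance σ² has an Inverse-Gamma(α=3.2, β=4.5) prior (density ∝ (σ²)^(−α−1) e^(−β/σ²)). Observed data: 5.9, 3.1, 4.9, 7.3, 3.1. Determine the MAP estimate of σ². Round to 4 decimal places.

Sum of squared deviations about the known mean: SS = (5.9−7)² + (3.1−7)² + (4.9−7)² + (7.3−7)² + (3.1−7)² = 36.13.
The Normal likelihood contributes (σ²)^(−n/2) exp(−SS/(2σ²)), so the posterior is Inverse-Gamma(α + n/2, β + SS/2) = Inverse-Gamma(5.7, 22.565).
The mode of Inverse-Gamma(a, b) is b/(a+1) = 22.565/6.7 ≈ 3.3679.

σ̂²_MAP = 3.3679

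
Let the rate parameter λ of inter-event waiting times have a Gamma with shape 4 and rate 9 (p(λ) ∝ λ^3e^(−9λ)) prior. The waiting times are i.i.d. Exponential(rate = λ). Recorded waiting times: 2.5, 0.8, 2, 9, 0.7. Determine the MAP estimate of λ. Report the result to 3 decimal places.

λ̂_MAP = 0.333

The Exponential(rate=λ) likelihood is ∝ λ^n e^(−λΣtᵢ). Here n = 5 and Σtᵢ = 2.5 + 0.8 + 2 + 9 + 0.7 = 15.
Posterior ∝ λ^3e^(−9λ) · λ^5e^(−15λ) = λ^8e^(−24λ), i.e. Gamma(9, 24).
Mode = (a−1)/b = 8/24 ≈ 0.333.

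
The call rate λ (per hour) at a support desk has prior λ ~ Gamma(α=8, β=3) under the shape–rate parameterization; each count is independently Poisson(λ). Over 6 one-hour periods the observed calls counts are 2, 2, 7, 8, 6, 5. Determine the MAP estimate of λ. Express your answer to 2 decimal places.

λ̂_MAP = 4.11

Σxᵢ = 2+2+7+8+6+5 = 30, with n = 6.
Posterior ∝ λ^7e^(−3λ) · λ^30e^(−6λ) = λ^37e^(−9λ), i.e. Gamma(shape=38, rate=9).
The mode of a Gamma(a, b) with a ≥ 1 (shape–rate) is (a−1)/b = 37/9 ≈ 4.11.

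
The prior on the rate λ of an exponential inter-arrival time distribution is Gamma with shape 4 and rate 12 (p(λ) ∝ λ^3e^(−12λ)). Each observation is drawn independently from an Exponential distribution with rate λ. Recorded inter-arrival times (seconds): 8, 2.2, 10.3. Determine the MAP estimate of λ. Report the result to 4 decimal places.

The Exponential(rate=λ) likelihood is ∝ λ^n e^(−λΣtᵢ). Here n = 3 and Σtᵢ = 8 + 2.2 + 10.3 = 20.5.
Posterior ∝ λ^3e^(−12λ) · λ^3e^(−20.5λ) = λ^6e^(−32.5λ), i.e. Gamma(7, 32.5).
Mode = (a−1)/b = 6/32.5 ≈ 0.1846.

λ̂_MAP = 0.1846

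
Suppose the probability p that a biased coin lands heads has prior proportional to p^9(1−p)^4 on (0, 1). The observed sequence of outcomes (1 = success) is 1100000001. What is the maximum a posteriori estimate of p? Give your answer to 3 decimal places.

p̂_MAP = 0.522

The prior density ∝ p^9(1−p)^4 is the kernel of Beta(10, 5).
Data: 3 successes in 10 trials (from the sequence). The binomial likelihood contributes p^3(1−p)^7, so the posterior is Beta(10+3, 5+7) = Beta(13, 12).
For Beta(a, b) with a, b > 1 the mode is (a−1)/(a+b−2) = 12/23 ≈ 0.522.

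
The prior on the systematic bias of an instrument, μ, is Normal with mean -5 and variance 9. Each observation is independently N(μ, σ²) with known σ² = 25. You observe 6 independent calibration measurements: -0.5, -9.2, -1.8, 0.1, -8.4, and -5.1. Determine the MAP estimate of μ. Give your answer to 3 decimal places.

μ̂_MAP = -4.419

n = 6; x̄ = ((-0.5) + (-9.2) + (-1.8) + 0.1 + (-8.4) + (-5.1))/6 = -24.9/6 = -4.15.
For a Normal prior and Normal likelihood with known variance, the posterior is Normal; its mode equals its mean, the precision-weighted average.
Prior precision 1/σ₀² = 1/9; data precision n/σ² = 6/25 = 0.24.
μ̂ = ((1/9)·(-5) + 0.24·(-4.15)) / (1/9 + 0.24) = (-3491/2250)/(79/225) = -3491/790 ≈ -4.419.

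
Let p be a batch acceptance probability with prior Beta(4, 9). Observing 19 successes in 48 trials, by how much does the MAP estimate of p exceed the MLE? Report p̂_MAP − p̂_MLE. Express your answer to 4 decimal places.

Posterior is Beta(23, 38); MAP = (23−1)/(61−2) = 22/59 ≈ 0.37288.
MLE ignores the prior: p̂_MLE = k/n = 19/48 ≈ 0.39583.
Difference = 22/59 − 19/48 = -65/2832 ≈ -0.0230.

MAP − MLE = -0.0230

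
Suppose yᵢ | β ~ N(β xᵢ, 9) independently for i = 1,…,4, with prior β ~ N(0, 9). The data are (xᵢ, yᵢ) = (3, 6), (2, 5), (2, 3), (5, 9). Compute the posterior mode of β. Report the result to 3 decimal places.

log p(β | y) = −Σ(yᵢ − βxᵢ)²/(2·9) − β²/(2·9) + const.
Setting the derivative to zero: Σxᵢ(yᵢ − βxᵢ)/9 − β/9 = 0, so β = Σxᵢyᵢ / (Σxᵢ² + σ²/τ²).
Σxᵢyᵢ = 3·6 + 2·5 + 2·3 + 5·9 = 79; Σxᵢ² = 42; σ²/τ² = 1.
β̂_MAP = 79 / (42 + 1) = 79/43 ≈ 1.837.

β̂_MAP = 1.837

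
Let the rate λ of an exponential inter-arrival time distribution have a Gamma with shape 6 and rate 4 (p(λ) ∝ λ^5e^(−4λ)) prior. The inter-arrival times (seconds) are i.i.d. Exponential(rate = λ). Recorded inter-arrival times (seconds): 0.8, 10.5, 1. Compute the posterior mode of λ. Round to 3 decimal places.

The Exponential(rate=λ) likelihood is ∝ λ^n e^(−λΣtᵢ). Here n = 3 and Σtᵢ = 0.8 + 10.5 + 1 = 12.3.
Posterior ∝ λ^5e^(−4λ) · λ^3e^(−12.3λ) = λ^8e^(−16.3λ), i.e. Gamma(9, 16.3).
Mode = (a−1)/b = 8/16.3 ≈ 0.491.

λ̂_MAP = 0.491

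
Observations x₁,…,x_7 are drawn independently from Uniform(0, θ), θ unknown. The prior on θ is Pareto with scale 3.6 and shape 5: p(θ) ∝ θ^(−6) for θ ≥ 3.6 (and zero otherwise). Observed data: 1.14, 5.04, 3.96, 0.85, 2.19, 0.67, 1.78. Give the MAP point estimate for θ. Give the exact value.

θ̂_MAP = 5.04

The Uniform(0, θ) likelihood is θ^(−n) for θ ≥ max(xᵢ), zero otherwise. Here max(xᵢ) = 5.04.
Posterior ∝ θ^(−6) · θ^(−7) = θ^(−13) on θ ≥ max(3.6, 5.04) = 5.04.
This density is strictly decreasing in θ, so the posterior mode lies at the lower boundary of the support.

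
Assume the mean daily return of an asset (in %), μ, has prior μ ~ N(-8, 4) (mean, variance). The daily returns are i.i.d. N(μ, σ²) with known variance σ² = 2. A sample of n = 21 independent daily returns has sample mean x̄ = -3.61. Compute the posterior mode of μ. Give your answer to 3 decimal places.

μ̂_MAP = -3.712

n = 21, x̄ = -3.61.
For a Normal prior and Normal likelihood with known variance, the posterior is Normal; its mode equals its mean, the precision-weighted average.
Prior precision 1/σ₀² = 1/4 = 0.25; data precision n/σ² = 21/2 = 10.5.
μ̂ = (0.25·(-8) + 10.5·(-3.61)) / (0.25 + 10.5) = (-39.905)/10.75 = -7981/2150 ≈ -3.712.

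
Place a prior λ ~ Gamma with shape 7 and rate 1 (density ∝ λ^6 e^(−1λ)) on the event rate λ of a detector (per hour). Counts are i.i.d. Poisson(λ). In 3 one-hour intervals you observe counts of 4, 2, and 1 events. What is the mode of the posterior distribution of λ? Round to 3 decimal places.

Σxᵢ = 4+2+1 = 7, with n = 3.
Posterior ∝ λ^6e^(−1λ) · λ^7e^(−3λ) = λ^13e^(−4λ), i.e. Gamma(shape=14, rate=4).
The mode of a Gamma(a, b) with a ≥ 1 (shape–rate) is (a−1)/b = 13/4 ≈ 3.250.

λ̂_MAP = 3.250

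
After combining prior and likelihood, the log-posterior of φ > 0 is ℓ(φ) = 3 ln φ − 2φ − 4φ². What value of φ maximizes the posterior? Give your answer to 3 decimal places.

φ̂_MAP = 0.500

ℓ'(φ) = 3/φ − 2 − 8φ. Setting this to zero and multiplying by φ: 8φ² + 2φ − 3 = 0.
φ = (−2 + √(2² + 4·8·3)) / (2·8) = (−2 + √100) / 16 = (−2 + 10)/16 = 1/2.
ℓ''(φ) = −3/φ² − 8 < 0, confirming a maximum.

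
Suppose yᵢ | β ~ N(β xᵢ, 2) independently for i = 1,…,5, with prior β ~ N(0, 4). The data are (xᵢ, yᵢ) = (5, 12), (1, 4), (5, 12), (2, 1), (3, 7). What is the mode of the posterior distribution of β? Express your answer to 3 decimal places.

β̂_MAP = 2.279

log p(β | y) = −Σ(yᵢ − βxᵢ)²/(2·2) − β²/(2·4) + const.
Setting the derivative to zero: Σxᵢ(yᵢ − βxᵢ)/2 − β/4 = 0, so β = Σxᵢyᵢ / (Σxᵢ² + σ²/τ²).
Σxᵢyᵢ = 5·12 + 1·4 + 5·12 + 2·1 + 3·7 = 147; Σxᵢ² = 64; σ²/τ² = 0.5.
β̂_MAP = 147 / (64 + 0.5) = 147/64.5 ≈ 2.279.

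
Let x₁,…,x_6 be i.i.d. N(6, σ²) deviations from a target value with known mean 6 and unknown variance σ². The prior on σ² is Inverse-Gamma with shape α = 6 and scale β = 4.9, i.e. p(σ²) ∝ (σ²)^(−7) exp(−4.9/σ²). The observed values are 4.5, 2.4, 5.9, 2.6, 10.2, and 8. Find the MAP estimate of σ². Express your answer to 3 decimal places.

σ̂²_MAP = 2.911

Sum of squared deviations about the known mean: SS = (4.5−6)² + (2.4−6)² + (5.9−6)² + (2.6−6)² + (10.2−6)² + (8−6)² = 48.42.
The Normal likelihood contributes (σ²)^(−n/2) exp(−SS/(2σ²)), so the posterior is Inverse-Gamma(α + n/2, β + SS/2) = Inverse-Gamma(9, 29.11).
The mode of Inverse-Gamma(a, b) is b/(a+1) = 29.11/10 ≈ 2.911.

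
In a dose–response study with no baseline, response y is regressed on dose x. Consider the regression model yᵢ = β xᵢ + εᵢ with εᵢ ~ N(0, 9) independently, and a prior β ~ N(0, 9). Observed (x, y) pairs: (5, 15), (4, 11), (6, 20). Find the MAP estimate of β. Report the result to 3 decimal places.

log p(β | y) = −Σ(yᵢ − βxᵢ)²/(2·9) − β²/(2·9) + const.
Setting the derivative to zero: Σxᵢ(yᵢ − βxᵢ)/9 − β/9 = 0, so β = Σxᵢyᵢ / (Σxᵢ² + σ²/τ²).
Σxᵢyᵢ = 5·15 + 4·11 + 6·20 = 239; Σxᵢ² = 77; σ²/τ² = 1.
β̂_MAP = 239 / (77 + 1) = 239/78 ≈ 3.064.

β̂_MAP = 3.064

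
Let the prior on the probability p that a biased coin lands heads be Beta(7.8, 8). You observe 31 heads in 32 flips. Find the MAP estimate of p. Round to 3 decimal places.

Prior: Beta(7.8, 8).
Data: 31 successes in 32 trials. The binomial likelihood contributes p^31(1−p)^1, so the posterior is Beta(7.8+31, 8+1) = Beta(38.8, 9).
For Beta(a, b) with a, b > 1 the mode is (a−1)/(a+b−2) = 37.8/45.8 ≈ 0.825.

p̂_MAP = 0.825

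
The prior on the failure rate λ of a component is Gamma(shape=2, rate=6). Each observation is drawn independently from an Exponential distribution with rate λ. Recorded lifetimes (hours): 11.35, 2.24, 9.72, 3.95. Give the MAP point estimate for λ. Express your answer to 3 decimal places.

The Exponential(rate=λ) likelihood is ∝ λ^n e^(−λΣtᵢ). Here n = 4 and Σtᵢ = 11.35 + 2.24 + 9.72 + 3.95 = 27.26.
Posterior ∝ λe^(−6λ) · λ^4e^(−27.26λ) = λ^5e^(−33.26λ), i.e. Gamma(6, 33.26).
Mode = (a−1)/b = 5/33.26 ≈ 0.150.

λ̂_MAP = 0.150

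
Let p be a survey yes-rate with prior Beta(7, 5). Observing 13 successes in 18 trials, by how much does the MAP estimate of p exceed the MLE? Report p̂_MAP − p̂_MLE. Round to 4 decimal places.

Posterior is Beta(20, 10); MAP = (20−1)/(30−2) = 19/28 ≈ 0.67857.
MLE ignores the prior: p̂_MLE = k/n = 13/18 ≈ 0.72222.
Difference = 19/28 − 13/18 = -11/252 ≈ -0.0437.

MAP − MLE = -0.0437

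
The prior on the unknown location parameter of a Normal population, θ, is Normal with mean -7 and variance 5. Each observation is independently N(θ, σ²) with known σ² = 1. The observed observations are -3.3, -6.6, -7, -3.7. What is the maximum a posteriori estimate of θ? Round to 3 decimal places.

θ̂_MAP = -5.238

n = 4; x̄ = ((-3.3) + (-6.6) + (-7) + (-3.7))/4 = -20.6/4 = -5.15.
For a Normal prior and Normal likelihood with known variance, the posterior is Normal; its mode equals its mean, the precision-weighted average.
Prior precision 1/σ₀² = 1/5 = 0.2; data precision n/σ² = 4/1 = 4.
θ̂ = (0.2·(-7) + 4·(-5.15)) / (0.2 + 4) = (-22)/4.2 = -110/21 ≈ -5.238.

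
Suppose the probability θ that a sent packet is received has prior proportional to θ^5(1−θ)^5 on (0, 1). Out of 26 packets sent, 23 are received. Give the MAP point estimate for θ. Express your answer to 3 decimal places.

θ̂_MAP = 0.778

The prior density ∝ θ^5(1−θ)^5 is the kernel of Beta(6, 6).
Data: 23 successes in 26 trials. The binomial likelihood contributes θ^23(1−θ)^3, so the posterior is Beta(6+23, 6+3) = Beta(29, 9).
For Beta(a, b) with a, b > 1 the mode is (a−1)/(a+b−2) = 28/36 ≈ 0.778.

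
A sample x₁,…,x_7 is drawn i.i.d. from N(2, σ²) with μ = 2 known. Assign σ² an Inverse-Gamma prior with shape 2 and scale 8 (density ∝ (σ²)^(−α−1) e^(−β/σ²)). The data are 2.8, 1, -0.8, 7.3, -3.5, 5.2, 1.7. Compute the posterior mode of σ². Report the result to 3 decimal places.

Sum of squared deviations about the known mean: SS = (2.8−2)² + (1−2)² + (-0.8−2)² + (7.3−2)² + (-3.5−2)² + (5.2−2)² + (1.7−2)² = 78.15.
The Normal likelihood contributes (σ²)^(−n/2) exp(−SS/(2σ²)), so the posterior is Inverse-Gamma(α + n/2, β + SS/2) = Inverse-Gamma(5.5, 47.075).
The mode of Inverse-Gamma(a, b) is b/(a+1) = 47.075/6.5 ≈ 7.242.

σ̂²_MAP = 7.242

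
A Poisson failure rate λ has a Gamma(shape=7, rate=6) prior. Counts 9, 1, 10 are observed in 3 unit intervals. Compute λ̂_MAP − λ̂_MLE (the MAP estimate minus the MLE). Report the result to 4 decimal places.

Σxᵢ = 20. Posterior is Gamma(27, 9); MAP = (27−1)/9 = 26/9 ≈ 2.88889.
MLE = x̄ = 20/3 ≈ 6.66667.
Difference = 26/9 − 20/3 = -34/9 ≈ -3.7778.

MAP − MLE = -3.7778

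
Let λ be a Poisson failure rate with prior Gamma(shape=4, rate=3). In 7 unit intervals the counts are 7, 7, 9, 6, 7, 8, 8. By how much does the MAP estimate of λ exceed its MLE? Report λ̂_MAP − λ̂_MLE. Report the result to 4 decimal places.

MAP − MLE = -1.9286

Σxᵢ = 52. Posterior is Gamma(56, 10); MAP = (56−1)/10 = 55/10 ≈ 5.50000.
MLE = x̄ = 52/7 ≈ 7.42857.
Difference = 55/10 − 52/7 = -27/14 ≈ -1.9286.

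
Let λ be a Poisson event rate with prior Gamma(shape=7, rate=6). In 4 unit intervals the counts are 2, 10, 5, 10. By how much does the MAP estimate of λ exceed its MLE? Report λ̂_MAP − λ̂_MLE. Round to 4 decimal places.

MAP − MLE = -3.4500

Σxᵢ = 27. Posterior is Gamma(34, 10); MAP = (34−1)/10 = 33/10 ≈ 3.30000.
MLE = x̄ = 27/4 ≈ 6.75000.
Difference = 33/10 − 27/4 = -69/20 ≈ -3.4500.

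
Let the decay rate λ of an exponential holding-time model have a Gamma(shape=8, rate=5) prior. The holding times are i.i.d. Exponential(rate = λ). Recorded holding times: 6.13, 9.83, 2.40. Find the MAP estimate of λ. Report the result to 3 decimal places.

λ̂_MAP = 0.428

The Exponential(rate=λ) likelihood is ∝ λ^n e^(−λΣtᵢ). Here n = 3 and Σtᵢ = 6.13 + 9.83 + 2.40 = 18.36.
Posterior ∝ λ^7e^(−5λ) · λ^3e^(−18.36λ) = λ^10e^(−23.36λ), i.e. Gamma(11, 23.36).
Mode = (a−1)/b = 10/23.36 ≈ 0.428.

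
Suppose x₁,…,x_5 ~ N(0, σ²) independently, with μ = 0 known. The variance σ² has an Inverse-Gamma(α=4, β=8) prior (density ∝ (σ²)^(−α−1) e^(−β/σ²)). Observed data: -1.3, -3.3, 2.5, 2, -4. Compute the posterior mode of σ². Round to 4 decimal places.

Sum of squared deviations about the known mean: SS = (-1.3−0)² + (-3.3−0)² + (2.5−0)² + (2−0)² + (-4−0)² = 38.83.
The Normal likelihood contributes (σ²)^(−n/2) exp(−SS/(2σ²)), so the posterior is Inverse-Gamma(α + n/2, β + SS/2) = Inverse-Gamma(6.5, 27.415).
The mode of Inverse-Gamma(a, b) is b/(a+1) = 27.415/7.5 ≈ 3.6553.

σ̂²_MAP = 3.6553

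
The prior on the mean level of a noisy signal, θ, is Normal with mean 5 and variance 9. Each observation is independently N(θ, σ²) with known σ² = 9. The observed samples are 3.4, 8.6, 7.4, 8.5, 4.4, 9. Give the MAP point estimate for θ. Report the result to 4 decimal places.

θ̂_MAP = 6.6143

n = 6; x̄ = (3.4 + 8.6 + 7.4 + 8.5 + 4.4 + 9)/6 = 41.3/6 = 413/60 ≈ 6.8833.
For a Normal prior and Normal likelihood with known variance, the posterior is Normal; its mode equals its mean, the precision-weighted average.
Prior precision 1/σ₀² = 1/9; data precision n/σ² = 6/9 = 2/3.
θ̂ = ((1/9)·5 + (2/3)·(413/60)) / (1/9 + 2/3) = (463/90)/(7/9) = 463/70 ≈ 6.6143.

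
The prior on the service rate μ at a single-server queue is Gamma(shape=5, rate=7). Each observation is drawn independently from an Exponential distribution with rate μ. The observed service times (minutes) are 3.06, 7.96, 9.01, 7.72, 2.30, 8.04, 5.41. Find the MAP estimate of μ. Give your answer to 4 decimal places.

μ̂_MAP = 0.2178

The Exponential(rate=μ) likelihood is ∝ μ^n e^(−μΣtᵢ). Here n = 7 and Σtᵢ = 3.06 + 7.96 + 9.01 + 7.72 + 2.30 + 8.04 + 5.41 = 43.50.
Posterior ∝ μ^4e^(−7μ) · μ^7e^(−43.50μ) = μ^11e^(−50.50μ), i.e. Gamma(12, 50.50).
Mode = (a−1)/b = 11/50.50 ≈ 0.2178.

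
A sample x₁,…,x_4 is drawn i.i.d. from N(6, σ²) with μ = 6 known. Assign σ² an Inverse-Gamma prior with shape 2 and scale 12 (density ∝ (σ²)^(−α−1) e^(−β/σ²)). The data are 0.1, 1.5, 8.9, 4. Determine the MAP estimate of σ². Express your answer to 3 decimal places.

σ̂²_MAP = 9.147

Sum of squared deviations about the known mean: SS = (0.1−6)² + (1.5−6)² + (8.9−6)² + (4−6)² = 67.47.
The Normal likelihood contributes (σ²)^(−n/2) exp(−SS/(2σ²)), so the posterior is Inverse-Gamma(α + n/2, β + SS/2) = Inverse-Gamma(4, 45.735).
The mode of Inverse-Gamma(a, b) is b/(a+1) = 45.735/5 ≈ 9.147.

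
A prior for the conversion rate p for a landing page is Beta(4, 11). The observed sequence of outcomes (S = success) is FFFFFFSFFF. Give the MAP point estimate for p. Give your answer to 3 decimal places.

p̂_MAP = 0.174

Prior: Beta(4, 11).
Data: 1 success in 10 trials (from the sequence). The binomial likelihood contributes p(1−p)^9, so the posterior is Beta(4+1, 11+9) = Beta(5, 20).
For Beta(a, b) with a, b > 1 the mode is (a−1)/(a+b−2) = 4/23 ≈ 0.174.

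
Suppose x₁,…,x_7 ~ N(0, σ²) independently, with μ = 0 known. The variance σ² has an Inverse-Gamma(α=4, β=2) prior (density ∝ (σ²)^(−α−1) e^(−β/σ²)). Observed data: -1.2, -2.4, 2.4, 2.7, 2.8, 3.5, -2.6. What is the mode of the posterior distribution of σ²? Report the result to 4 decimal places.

Sum of squared deviations about the known mean: SS = (-1.2−0)² + (-2.4−0)² + (2.4−0)² + (2.7−0)² + (2.8−0)² + (3.5−0)² + (-2.6−0)² = 47.1.
The Normal likelihood contributes (σ²)^(−n/2) exp(−SS/(2σ²)), so the posterior is Inverse-Gamma(α + n/2, β + SS/2) = Inverse-Gamma(7.5, 25.55).
The mode of Inverse-Gamma(a, b) is b/(a+1) = 25.55/8.5 ≈ 3.0059.

σ̂²_MAP = 3.0059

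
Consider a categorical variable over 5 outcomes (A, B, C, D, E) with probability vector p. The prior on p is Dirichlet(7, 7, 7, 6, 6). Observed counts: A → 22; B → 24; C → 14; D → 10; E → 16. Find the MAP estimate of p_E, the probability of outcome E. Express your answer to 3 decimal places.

The posterior is Dirichlet(αᵢ + nᵢ) = Dirichlet(29, 31, 21, 16, 22).
For a Dirichlet(a₁,…,a_K) with all aᵢ > 1, the mode has j-th component (aⱼ − 1)/(Σaᵢ − K).
Here Σaᵢ = 119 and K = 5, so p_E = (22 − 1)/(119 − 5) = 21/114 ≈ 0.184.

MAP estimate of p_E = 0.184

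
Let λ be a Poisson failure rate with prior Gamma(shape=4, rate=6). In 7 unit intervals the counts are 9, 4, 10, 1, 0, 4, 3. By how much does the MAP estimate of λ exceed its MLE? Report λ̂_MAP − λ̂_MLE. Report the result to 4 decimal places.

Σxᵢ = 31. Posterior is Gamma(35, 13); MAP = (35−1)/13 = 34/13 ≈ 2.61538.
MLE = x̄ = 31/7 ≈ 4.42857.
Difference = 34/13 − 31/7 = -165/91 ≈ -1.8132.

MAP − MLE = -1.8132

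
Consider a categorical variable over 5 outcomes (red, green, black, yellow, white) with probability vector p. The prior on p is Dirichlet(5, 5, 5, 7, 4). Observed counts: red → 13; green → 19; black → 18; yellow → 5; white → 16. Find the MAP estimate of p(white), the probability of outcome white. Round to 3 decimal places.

MAP estimate of p(white) = 0.207

The posterior is Dirichlet(αᵢ + nᵢ) = Dirichlet(18, 24, 23, 12, 20).
For a Dirichlet(a₁,…,a_K) with all aᵢ > 1, the mode has j-th component (aⱼ − 1)/(Σaᵢ − K).
Here Σaᵢ = 97 and K = 5, so p(white) = (20 − 1)/(97 − 5) = 19/92 ≈ 0.207.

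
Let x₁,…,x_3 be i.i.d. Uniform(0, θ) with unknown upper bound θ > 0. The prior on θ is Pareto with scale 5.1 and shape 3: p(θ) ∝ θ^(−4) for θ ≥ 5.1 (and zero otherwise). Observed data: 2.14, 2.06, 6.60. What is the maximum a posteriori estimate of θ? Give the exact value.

θ̂_MAP = 6.60

The Uniform(0, θ) likelihood is θ^(−n) for θ ≥ max(xᵢ), zero otherwise. Here max(xᵢ) = 6.60.
Posterior ∝ θ^(−4) · θ^(−3) = θ^(−7) on θ ≥ max(5.1, 6.60) = 6.60.
This density is strictly decreasing in θ, so the posterior mode lies at the lower boundary of the support.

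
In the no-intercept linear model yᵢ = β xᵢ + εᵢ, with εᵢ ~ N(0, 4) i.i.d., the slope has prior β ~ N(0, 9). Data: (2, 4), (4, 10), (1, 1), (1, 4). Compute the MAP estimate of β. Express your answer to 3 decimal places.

log p(β | y) = −Σ(yᵢ − βxᵢ)²/(2·4) − β²/(2·9) + const.
Setting the derivative to zero: Σxᵢ(yᵢ − βxᵢ)/4 − β/9 = 0, so β = Σxᵢyᵢ / (Σxᵢ² + σ²/τ²).
Σxᵢyᵢ = 2·4 + 4·10 + 1·1 + 1·4 = 53; Σxᵢ² = 22; σ²/τ² = 4/9.
β̂_MAP = 53 / (22 + 4/9) = 53/(202/9) = 477/202 ≈ 2.361.

β̂_MAP = 2.361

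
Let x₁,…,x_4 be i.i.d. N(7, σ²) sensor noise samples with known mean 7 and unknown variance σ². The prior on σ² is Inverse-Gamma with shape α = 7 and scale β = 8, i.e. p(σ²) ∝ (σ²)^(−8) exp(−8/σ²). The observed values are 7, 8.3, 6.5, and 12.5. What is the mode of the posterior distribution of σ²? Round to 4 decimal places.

σ̂²_MAP = 2.4095

Sum of squared deviations about the known mean: SS = (7−7)² + (8.3−7)² + (6.5−7)² + (12.5−7)² = 32.19.
The Normal likelihood contributes (σ²)^(−n/2) exp(−SS/(2σ²)), so the posterior is Inverse-Gamma(α + n/2, β + SS/2) = Inverse-Gamma(9, 24.095).
The mode of Inverse-Gamma(a, b) is b/(a+1) = 24.095/10 ≈ 2.4095.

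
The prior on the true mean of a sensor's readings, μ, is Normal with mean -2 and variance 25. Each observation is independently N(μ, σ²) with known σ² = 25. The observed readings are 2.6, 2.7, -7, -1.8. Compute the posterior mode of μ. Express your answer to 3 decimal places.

n = 4; x̄ = (2.6 + 2.7 + (-7) + (-1.8))/4 = -3.5/4 = -0.875.
For a Normal prior and Normal likelihood with known variance, the posterior is Normal; its mode equals its mean, the precision-weighted average.
Prior precision 1/σ₀² = 1/25 = 0.04; data precision n/σ² = 4/25 = 0.16.
μ̂ = (0.04·(-2) + 0.16·(-0.875)) / (0.04 + 0.16) = (-0.22)/0.2 = -1.100.

μ̂_MAP = -1.100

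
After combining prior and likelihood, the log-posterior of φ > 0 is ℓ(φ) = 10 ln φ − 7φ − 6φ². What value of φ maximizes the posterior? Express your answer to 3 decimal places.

ℓ'(φ) = 10/φ − 7 − 12φ. Setting this to zero and multiplying by φ: 12φ² + 7φ − 10 = 0.
φ = (−7 + √(7² + 4·12·10)) / (2·12) = (−7 + √529) / 24 = (−7 + 23)/24 = 2/3.
ℓ''(φ) = −10/φ² − 12 < 0, confirming a maximum.

φ̂_MAP = 0.667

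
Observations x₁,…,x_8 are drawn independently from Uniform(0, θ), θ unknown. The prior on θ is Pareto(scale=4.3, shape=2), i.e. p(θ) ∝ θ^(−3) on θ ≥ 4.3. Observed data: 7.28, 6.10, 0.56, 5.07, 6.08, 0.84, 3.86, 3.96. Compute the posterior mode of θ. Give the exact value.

The Uniform(0, θ) likelihood is θ^(−n) for θ ≥ max(xᵢ), zero otherwise. Here max(xᵢ) = 7.28.
Posterior ∝ θ^(−3) · θ^(−8) = θ^(−11) on θ ≥ max(4.3, 7.28) = 7.28.
This density is strictly decreasing in θ, so the posterior mode lies at the lower boundary of the support.

θ̂_MAP = 7.28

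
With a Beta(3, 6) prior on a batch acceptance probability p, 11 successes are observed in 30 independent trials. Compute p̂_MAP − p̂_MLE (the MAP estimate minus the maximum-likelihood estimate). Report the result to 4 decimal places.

Posterior is Beta(14, 25); MAP = (14−1)/(39−2) = 13/37 ≈ 0.35135.
MLE ignores the prior: p̂_MLE = k/n = 11/30 ≈ 0.36667.
Difference = 13/37 − 11/30 = -17/1110 ≈ -0.0153.

MAP − MLE = -0.0153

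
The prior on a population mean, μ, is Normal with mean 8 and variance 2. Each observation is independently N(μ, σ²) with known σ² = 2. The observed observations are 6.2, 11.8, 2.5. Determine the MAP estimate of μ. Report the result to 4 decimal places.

μ̂_MAP = 7.1250

n = 3; x̄ = (6.2 + 11.8 + 2.5)/3 = 20.5/3 = 41/6 ≈ 6.8333.
For a Normal prior and Normal likelihood with known variance, the posterior is Normal; its mode equals its mean, the precision-weighted average.
Prior precision 1/σ₀² = 1/2 = 0.5; data precision n/σ² = 3/2 = 1.5.
μ̂ = (0.5·8 + 1.5·(41/6)) / (0.5 + 1.5) = 14.25/2 = 7.1250.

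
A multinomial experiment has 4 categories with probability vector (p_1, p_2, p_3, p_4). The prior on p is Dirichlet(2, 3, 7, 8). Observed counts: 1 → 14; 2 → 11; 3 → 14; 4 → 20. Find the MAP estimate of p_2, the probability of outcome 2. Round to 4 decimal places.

MAP estimate: 0.1733

The posterior is Dirichlet(αᵢ + nᵢ) = Dirichlet(16, 14, 21, 28).
For a Dirichlet(a₁,…,a_K) with all aᵢ > 1, the mode has j-th component (aⱼ − 1)/(Σaᵢ − K).
Here Σaᵢ = 79 and K = 4, so p_2 = (14 − 1)/(79 − 4) = 13/75 ≈ 0.1733.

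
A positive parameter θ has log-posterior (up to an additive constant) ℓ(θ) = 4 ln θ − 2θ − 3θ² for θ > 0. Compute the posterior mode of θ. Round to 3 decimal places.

θ̂_MAP = 0.667

ℓ'(θ) = 4/θ − 2 − 6θ. Setting this to zero and multiplying by θ: 6θ² + 2θ − 4 = 0.
θ = (−2 + √(2² + 4·6·4)) / (2·6) = (−2 + √100) / 12 = (−2 + 10)/12 = 2/3.
ℓ''(θ) = −4/θ² − 6 < 0, confirming a maximum.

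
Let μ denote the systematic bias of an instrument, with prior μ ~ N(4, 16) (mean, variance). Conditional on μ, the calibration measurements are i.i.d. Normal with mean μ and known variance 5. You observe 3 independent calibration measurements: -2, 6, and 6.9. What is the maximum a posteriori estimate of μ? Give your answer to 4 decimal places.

μ̂_MAP = 3.6679

n = 3; x̄ = ((-2) + 6 + 6.9)/3 = 10.9/3 = 109/30 ≈ 3.6333.
For a Normal prior and Normal likelihood with known variance, the posterior is Normal; its mode equals its mean, the precision-weighted average.
Prior precision 1/σ₀² = 1/16 = 0.0625; data precision n/σ² = 3/5 = 0.6.
μ̂ = (0.0625·4 + 0.6·(109/30)) / (0.0625 + 0.6) = 2.43/0.6625 = 972/265 ≈ 3.6679.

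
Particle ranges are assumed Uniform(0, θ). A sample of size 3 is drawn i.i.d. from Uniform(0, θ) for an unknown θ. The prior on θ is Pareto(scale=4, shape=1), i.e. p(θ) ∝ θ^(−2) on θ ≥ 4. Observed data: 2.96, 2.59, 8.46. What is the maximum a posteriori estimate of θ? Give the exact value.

The Uniform(0, θ) likelihood is θ^(−n) for θ ≥ max(xᵢ), zero otherwise. Here max(xᵢ) = 8.46.
Posterior ∝ θ^(−2) · θ^(−3) = θ^(−5) on θ ≥ max(4, 8.46) = 8.46.
This density is strictly decreasing in θ, so the posterior mode lies at the lower boundary of the support.

θ̂_MAP = 8.46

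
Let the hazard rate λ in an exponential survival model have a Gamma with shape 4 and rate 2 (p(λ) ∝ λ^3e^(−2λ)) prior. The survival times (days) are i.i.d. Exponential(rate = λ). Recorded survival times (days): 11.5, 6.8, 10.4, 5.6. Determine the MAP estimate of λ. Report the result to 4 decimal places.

λ̂_MAP = 0.1928

The Exponential(rate=λ) likelihood is ∝ λ^n e^(−λΣtᵢ). Here n = 4 and Σtᵢ = 11.5 + 6.8 + 10.4 + 5.6 = 34.3.
Posterior ∝ λ^3e^(−2λ) · λ^4e^(−34.3λ) = λ^7e^(−36.3λ), i.e. Gamma(8, 36.3).
Mode = (a−1)/b = 7/36.3 ≈ 0.1928.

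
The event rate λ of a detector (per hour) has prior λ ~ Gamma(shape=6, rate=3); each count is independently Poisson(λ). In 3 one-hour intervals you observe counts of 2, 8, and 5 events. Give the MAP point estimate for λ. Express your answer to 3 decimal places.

Σxᵢ = 2+8+5 = 15, with n = 3.
Posterior ∝ λ^5e^(−3λ) · λ^15e^(−3λ) = λ^20e^(−6λ), i.e. Gamma(shape=21, rate=6).
The mode of a Gamma(a, b) with a ≥ 1 (shape–rate) is (a−1)/b = 20/6 ≈ 3.333.

λ̂_MAP = 3.333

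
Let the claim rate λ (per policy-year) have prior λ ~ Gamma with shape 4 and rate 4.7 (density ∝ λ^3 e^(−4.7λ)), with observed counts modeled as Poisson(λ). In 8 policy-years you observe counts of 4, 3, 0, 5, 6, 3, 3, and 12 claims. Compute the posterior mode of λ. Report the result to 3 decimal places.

λ̂_MAP = 3.071

Σxᵢ = 4+3+0+5+6+3+3+12 = 36, with n = 8.
Posterior ∝ λ^3e^(−4.7λ) · λ^36e^(−8λ) = λ^39e^(−12.7λ), i.e. Gamma(shape=40, rate=12.7).
The mode of a Gamma(a, b) with a ≥ 1 (shape–rate) is (a−1)/b = 39/12.7 ≈ 3.071.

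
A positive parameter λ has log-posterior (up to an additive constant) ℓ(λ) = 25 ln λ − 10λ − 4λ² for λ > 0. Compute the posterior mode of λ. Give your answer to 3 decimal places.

ℓ'(λ) = 25/λ − 10 − 8λ. Setting this to zero and multiplying by λ: 8λ² + 10λ − 25 = 0.
λ = (−10 + √(10² + 4·8·25)) / (2·8) = (−10 + √900) / 16 = (−10 + 30)/16 = 5/4.
ℓ''(λ) = −25/λ² − 8 < 0, confirming a maximum.

λ̂_MAP = 1.250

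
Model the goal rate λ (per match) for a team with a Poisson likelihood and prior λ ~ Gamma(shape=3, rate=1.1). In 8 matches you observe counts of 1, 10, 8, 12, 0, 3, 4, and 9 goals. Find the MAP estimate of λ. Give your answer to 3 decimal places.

Σxᵢ = 1+10+8+12+0+3+4+9 = 47, with n = 8.
Posterior ∝ λ^2e^(−1.1λ) · λ^47e^(−8λ) = λ^49e^(−9.1λ), i.e. Gamma(shape=50, rate=9.1).
The mode of a Gamma(a, b) with a ≥ 1 (shape–rate) is (a−1)/b = 49/9.1 ≈ 5.385.

λ̂_MAP = 5.385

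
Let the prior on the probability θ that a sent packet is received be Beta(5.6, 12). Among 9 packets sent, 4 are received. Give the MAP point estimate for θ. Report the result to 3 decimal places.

θ̂_MAP = 0.350

Prior: Beta(5.6, 12).
Data: 4 successes in 9 trials. The binomial likelihood contributes θ^4(1−θ)^5, so the posterior is Beta(5.6+4, 12+5) = Beta(9.6, 17).
For Beta(a, b) with a, b > 1 the mode is (a−1)/(a+b−2) = 8.6/24.6 ≈ 0.350.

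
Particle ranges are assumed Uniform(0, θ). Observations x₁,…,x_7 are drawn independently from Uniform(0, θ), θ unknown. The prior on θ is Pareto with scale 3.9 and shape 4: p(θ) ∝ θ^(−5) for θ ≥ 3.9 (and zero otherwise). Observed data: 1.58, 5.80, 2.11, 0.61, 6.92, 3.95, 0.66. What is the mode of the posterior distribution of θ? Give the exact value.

The Uniform(0, θ) likelihood is θ^(−n) for θ ≥ max(xᵢ), zero otherwise. Here max(xᵢ) = 6.92.
Posterior ∝ θ^(−5) · θ^(−7) = θ^(−12) on θ ≥ max(3.9, 6.92) = 6.92.
This density is strictly decreasing in θ, so the posterior mode lies at the lower boundary of the support.

θ̂_MAP = 6.92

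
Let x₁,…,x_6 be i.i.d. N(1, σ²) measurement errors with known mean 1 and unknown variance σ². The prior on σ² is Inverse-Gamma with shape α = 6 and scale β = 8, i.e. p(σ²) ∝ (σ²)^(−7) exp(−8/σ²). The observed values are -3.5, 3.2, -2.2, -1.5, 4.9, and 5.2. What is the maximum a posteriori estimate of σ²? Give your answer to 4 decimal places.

Sum of squared deviations about the known mean: SS = (-3.5−1)² + (3.2−1)² + (-2.2−1)² + (-1.5−1)² + (4.9−1)² + (5.2−1)² = 74.43.
The Normal likelihood contributes (σ²)^(−n/2) exp(−SS/(2σ²)), so the posterior is Inverse-Gamma(α + n/2, β + SS/2) = Inverse-Gamma(9, 45.215).
The mode of Inverse-Gamma(a, b) is b/(a+1) = 45.215/10 ≈ 4.5215.

σ̂²_MAP = 4.5215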